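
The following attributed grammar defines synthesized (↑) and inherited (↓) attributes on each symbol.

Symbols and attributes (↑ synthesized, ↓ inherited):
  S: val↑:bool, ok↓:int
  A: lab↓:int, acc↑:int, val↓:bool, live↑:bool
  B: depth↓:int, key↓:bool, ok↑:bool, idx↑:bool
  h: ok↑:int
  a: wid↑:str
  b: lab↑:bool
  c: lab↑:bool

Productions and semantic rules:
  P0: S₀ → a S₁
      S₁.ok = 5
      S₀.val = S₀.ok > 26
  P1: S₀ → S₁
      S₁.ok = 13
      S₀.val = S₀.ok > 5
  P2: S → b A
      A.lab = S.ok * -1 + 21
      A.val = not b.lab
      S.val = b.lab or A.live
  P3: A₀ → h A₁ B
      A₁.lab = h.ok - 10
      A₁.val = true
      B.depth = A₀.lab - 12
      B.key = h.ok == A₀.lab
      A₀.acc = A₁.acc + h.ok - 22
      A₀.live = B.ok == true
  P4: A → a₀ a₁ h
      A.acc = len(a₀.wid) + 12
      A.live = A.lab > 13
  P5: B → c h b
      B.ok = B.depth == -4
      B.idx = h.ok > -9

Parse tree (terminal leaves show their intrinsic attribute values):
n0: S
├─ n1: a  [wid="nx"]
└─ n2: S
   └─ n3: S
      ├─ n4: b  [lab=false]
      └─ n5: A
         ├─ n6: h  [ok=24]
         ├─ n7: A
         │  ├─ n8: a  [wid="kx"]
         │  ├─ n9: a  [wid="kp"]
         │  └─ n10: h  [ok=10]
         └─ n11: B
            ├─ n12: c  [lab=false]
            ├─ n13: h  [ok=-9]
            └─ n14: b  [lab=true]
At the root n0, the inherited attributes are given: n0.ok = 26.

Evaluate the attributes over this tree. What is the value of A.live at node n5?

1. n0.ok = 26  [given at root]
2. n1.wid = "nx"  [terminal]
3. n2.ok = 5  [5]
4. n3.ok = 13  [13]
5. n4.lab = false  [terminal]
6. n5.lab = 8  [S.ok * -1 + 21]
7. n5.val = true  [not b.lab]
8. n6.ok = 24  [terminal]
9. n7.lab = 14  [h.ok - 10]
10. n7.val = true  [true]
11. n8.wid = "kx"  [terminal]
12. n9.wid = "kp"  [terminal]
13. n10.ok = 10  [terminal]
14. n7.acc = 14  [len(a₀.wid) + 12]
15. n7.live = true  [A.lab > 13]
16. n11.depth = -4  [A₀.lab - 12]
17. n11.key = false  [h.ok == A₀.lab]
18. n12.lab = false  [terminal]
19. n13.ok = -9  [terminal]
20. n14.lab = true  [terminal]
21. n11.ok = true  [B.depth == -4]
22. n11.idx = false  [h.ok > -9]
23. n5.acc = 16  [A₁.acc + h.ok - 22]
24. n5.live = true  [B.ok == true]
25. n3.val = true  [b.lab or A.live]
26. n2.val = false  [S₀.ok > 5]
27. n0.val = false  [S₀.ok > 26]

true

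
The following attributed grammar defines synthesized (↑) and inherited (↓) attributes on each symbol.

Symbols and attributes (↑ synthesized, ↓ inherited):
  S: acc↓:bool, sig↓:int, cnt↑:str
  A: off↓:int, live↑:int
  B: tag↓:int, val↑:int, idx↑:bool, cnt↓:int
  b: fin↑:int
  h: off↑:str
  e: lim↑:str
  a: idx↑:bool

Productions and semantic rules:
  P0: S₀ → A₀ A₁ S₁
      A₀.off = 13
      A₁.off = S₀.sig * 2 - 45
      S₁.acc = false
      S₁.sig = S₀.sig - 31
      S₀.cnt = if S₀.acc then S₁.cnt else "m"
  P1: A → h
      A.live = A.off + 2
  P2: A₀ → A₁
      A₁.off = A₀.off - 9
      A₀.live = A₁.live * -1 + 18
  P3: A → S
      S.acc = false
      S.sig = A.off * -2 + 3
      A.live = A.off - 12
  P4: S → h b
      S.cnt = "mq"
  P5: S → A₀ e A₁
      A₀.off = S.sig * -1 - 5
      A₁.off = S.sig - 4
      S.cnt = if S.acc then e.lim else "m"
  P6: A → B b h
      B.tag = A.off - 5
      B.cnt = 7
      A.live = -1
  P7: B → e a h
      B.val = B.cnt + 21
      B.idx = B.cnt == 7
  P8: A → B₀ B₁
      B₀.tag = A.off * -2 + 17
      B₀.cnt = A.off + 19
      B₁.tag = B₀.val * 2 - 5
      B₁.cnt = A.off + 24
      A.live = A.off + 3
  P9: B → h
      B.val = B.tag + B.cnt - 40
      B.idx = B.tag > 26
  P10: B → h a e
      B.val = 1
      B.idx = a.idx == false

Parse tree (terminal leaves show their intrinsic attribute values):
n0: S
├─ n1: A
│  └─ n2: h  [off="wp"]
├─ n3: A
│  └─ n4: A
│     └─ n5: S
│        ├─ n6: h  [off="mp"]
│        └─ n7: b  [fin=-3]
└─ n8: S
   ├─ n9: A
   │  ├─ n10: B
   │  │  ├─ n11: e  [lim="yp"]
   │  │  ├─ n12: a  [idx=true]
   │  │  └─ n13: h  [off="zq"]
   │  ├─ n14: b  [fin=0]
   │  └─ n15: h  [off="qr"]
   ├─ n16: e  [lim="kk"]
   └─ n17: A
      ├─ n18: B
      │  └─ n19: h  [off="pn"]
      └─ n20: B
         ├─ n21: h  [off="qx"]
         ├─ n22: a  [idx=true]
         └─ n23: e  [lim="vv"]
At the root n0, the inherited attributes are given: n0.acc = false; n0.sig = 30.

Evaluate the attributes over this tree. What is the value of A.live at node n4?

1. n0.acc = false  [given at root]
2. n0.sig = 30  [given at root]
3. n1.off = 13  [13]
4. n2.off = "wp"  [terminal]
5. n1.live = 15  [A.off + 2]
6. n3.off = 15  [S₀.sig * 2 - 45]
7. n4.off = 6  [A₀.off - 9]
8. n5.acc = false  [false]
9. n5.sig = -9  [A.off * -2 + 3]
10. n6.off = "mp"  [terminal]
11. n7.fin = -3  [terminal]
12. n5.cnt = "mq"  ["mq"]
13. n4.live = -6  [A.off - 12]
14. n3.live = 24  [A₁.live * -1 + 18]
15. n8.acc = false  [false]
16. n8.sig = -1  [S₀.sig - 31]
17. n9.off = -4  [S.sig * -1 - 5]
18. n10.tag = -9  [A.off - 5]
19. n10.cnt = 7  [7]
20. n11.lim = "yp"  [terminal]
21. n12.idx = true  [terminal]
22. n13.off = "zq"  [terminal]
23. n10.val = 28  [B.cnt + 21]
24. n10.idx = true  [B.cnt == 7]
25. n14.fin = 0  [terminal]
26. n15.off = "qr"  [terminal]
27. n9.live = -1  [-1]
28. n16.lim = "kk"  [terminal]
29. n17.off = -5  [S.sig - 4]
30. n18.tag = 27  [A.off * -2 + 17]
31. n18.cnt = 14  [A.off + 19]
32. n19.off = "pn"  [terminal]
33. n18.val = 1  [B.tag + B.cnt - 40]
34. n18.idx = true  [B.tag > 26]
35. n20.tag = -3  [B₀.val * 2 - 5]
36. n20.cnt = 19  [A.off + 24]
37. n21.off = "qx"  [terminal]
38. n22.idx = true  [terminal]
39. n23.lim = "vv"  [terminal]
40. n20.val = 1  [1]
41. n20.idx = false  [a.idx == false]
42. n17.live = -2  [A.off + 3]
43. n8.cnt = "m"  [if S.acc then e.lim else "m"]
44. n0.cnt = "m"  [if S₀.acc then S₁.cnt else "m"]

-6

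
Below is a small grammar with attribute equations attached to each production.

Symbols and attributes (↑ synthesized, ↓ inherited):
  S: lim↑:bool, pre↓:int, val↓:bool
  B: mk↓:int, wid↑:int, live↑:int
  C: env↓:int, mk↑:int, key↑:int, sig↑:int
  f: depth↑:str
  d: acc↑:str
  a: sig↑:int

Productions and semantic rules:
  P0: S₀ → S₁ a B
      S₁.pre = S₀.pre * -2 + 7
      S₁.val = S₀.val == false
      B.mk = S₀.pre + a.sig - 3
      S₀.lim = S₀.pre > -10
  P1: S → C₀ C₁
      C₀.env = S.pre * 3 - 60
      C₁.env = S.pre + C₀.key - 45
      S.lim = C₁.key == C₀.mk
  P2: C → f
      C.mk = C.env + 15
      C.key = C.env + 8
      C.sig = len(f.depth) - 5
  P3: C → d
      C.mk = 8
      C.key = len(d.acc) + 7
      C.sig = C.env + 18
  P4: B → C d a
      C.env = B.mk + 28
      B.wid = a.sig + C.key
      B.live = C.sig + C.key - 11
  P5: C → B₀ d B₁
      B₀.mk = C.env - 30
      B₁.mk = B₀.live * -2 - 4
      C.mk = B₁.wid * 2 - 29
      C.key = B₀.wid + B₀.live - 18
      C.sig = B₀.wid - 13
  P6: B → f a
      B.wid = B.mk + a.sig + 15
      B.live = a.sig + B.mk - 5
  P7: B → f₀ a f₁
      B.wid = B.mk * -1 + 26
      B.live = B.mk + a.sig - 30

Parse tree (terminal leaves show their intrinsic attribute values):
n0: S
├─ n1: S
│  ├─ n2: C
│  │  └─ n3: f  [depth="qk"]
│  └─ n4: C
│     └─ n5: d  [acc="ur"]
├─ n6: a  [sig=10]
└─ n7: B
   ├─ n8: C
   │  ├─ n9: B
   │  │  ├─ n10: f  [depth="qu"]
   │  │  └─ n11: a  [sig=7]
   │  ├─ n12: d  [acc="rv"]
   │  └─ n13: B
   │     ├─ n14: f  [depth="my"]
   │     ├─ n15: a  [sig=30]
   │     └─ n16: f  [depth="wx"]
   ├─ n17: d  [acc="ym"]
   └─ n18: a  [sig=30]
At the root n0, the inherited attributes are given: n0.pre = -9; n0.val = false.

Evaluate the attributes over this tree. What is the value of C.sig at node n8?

5

1. n0.pre = -9  [given at root]
2. n0.val = false  [given at root]
3. n1.pre = 25  [S₀.pre * -2 + 7]
4. n1.val = true  [S₀.val == false]
5. n2.env = 15  [S.pre * 3 - 60]
6. n3.depth = "qk"  [terminal]
7. n2.mk = 30  [C.env + 15]
8. n2.key = 23  [C.env + 8]
9. n2.sig = -3  [len(f.depth) - 5]
10. n4.env = 3  [S.pre + C₀.key - 45]
11. n5.acc = "ur"  [terminal]
12. n4.mk = 8  [8]
13. n4.key = 9  [len(d.acc) + 7]
14. n4.sig = 21  [C.env + 18]
15. n1.lim = false  [C₁.key == C₀.mk]
16. n6.sig = 10  [terminal]
17. n7.mk = -2  [S₀.pre + a.sig - 3]
18. n8.env = 26  [B.mk + 28]
19. n9.mk = -4  [C.env - 30]
20. n10.depth = "qu"  [terminal]
21. n11.sig = 7  [terminal]
22. n9.wid = 18  [B.mk + a.sig + 15]
23. n9.live = -2  [a.sig + B.mk - 5]
24. n12.acc = "rv"  [terminal]
25. n13.mk = 0  [B₀.live * -2 - 4]
26. n14.depth = "my"  [terminal]
27. n15.sig = 30  [terminal]
28. n16.depth = "wx"  [terminal]
29. n13.wid = 26  [B.mk * -1 + 26]
30. n13.live = 0  [B.mk + a.sig - 30]
31. n8.mk = 23  [B₁.wid * 2 - 29]
32. n8.key = -2  [B₀.wid + B₀.live - 18]
33. n8.sig = 5  [B₀.wid - 13]
34. n17.acc = "ym"  [terminal]
35. n18.sig = 30  [terminal]
36. n7.wid = 28  [a.sig + C.key]
37. n7.live = -8  [C.sig + C.key - 11]
38. n0.lim = true  [S₀.pre > -10]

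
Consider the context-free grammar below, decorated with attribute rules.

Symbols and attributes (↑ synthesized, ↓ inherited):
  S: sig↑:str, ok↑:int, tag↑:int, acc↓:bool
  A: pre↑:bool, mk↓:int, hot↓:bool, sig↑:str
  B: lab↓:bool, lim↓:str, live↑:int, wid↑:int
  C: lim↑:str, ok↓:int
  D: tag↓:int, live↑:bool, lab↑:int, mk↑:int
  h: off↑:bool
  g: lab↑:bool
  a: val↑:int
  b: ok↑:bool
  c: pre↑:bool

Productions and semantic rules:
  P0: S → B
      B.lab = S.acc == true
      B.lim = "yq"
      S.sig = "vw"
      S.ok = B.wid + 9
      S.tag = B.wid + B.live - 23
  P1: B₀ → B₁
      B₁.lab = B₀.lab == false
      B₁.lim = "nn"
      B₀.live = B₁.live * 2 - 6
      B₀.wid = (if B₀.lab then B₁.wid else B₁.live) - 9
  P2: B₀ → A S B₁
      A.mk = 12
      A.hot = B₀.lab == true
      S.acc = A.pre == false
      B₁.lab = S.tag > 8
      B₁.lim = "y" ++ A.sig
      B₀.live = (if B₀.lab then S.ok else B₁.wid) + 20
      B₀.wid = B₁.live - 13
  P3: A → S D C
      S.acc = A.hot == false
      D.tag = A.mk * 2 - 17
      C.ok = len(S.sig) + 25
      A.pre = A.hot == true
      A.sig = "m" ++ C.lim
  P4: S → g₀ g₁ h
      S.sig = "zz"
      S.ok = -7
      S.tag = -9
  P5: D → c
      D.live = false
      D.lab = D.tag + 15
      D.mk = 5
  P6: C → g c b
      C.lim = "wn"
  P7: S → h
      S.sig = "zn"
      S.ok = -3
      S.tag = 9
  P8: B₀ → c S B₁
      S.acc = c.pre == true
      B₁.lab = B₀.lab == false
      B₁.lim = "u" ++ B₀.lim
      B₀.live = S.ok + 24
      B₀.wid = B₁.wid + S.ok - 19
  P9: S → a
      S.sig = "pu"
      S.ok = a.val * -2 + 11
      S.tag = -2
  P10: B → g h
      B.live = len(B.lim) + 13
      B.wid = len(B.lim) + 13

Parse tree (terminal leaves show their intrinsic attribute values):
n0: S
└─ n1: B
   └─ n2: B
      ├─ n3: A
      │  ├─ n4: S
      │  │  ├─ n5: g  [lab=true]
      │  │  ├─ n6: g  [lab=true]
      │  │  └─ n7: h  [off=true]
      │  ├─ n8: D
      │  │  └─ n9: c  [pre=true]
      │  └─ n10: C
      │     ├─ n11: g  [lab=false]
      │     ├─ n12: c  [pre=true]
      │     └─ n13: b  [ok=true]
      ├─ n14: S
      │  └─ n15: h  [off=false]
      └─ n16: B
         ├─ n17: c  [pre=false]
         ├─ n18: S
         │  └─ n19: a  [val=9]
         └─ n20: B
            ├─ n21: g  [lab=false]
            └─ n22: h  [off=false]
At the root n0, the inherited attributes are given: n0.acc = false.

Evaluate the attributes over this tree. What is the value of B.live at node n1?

28

1. n0.acc = false  [given at root]
2. n1.lab = false  [S.acc == true]
3. n1.lim = "yq"  ["yq"]
4. n2.lab = true  [B₀.lab == false]
5. n2.lim = "nn"  ["nn"]
6. n3.mk = 12  [12]
7. n3.hot = true  [B₀.lab == true]
8. n4.acc = false  [A.hot == false]
9. n5.lab = true  [terminal]
10. n6.lab = true  [terminal]
11. n7.off = true  [terminal]
12. n4.sig = "zz"  ["zz"]
13. n4.ok = -7  [-7]
14. n4.tag = -9  [-9]
15. n8.tag = 7  [A.mk * 2 - 17]
16. n9.pre = true  [terminal]
17. n8.live = false  [false]
18. n8.lab = 22  [D.tag + 15]
19. n8.mk = 5  [5]
20. n10.ok = 27  [len(S.sig) + 25]
21. n11.lab = false  [terminal]
22. n12.pre = true  [terminal]
23. n13.ok = true  [terminal]
24. n10.lim = "wn"  ["wn"]
25. n3.pre = true  [A.hot == true]
26. n3.sig = "mwn"  ["m" ++ C.lim]
27. n14.acc = false  [A.pre == false]
28. n15.off = false  [terminal]
29. n14.sig = "zn"  ["zn"]
30. n14.ok = -3  [-3]
31. n14.tag = 9  [9]
32. n16.lab = true  [S.tag > 8]
33. n16.lim = "ymwn"  ["y" ++ A.sig]
34. n17.pre = false  [terminal]
35. n18.acc = false  [c.pre == true]
36. n19.val = 9  [terminal]
37. n18.sig = "pu"  ["pu"]
38. n18.ok = -7  [a.val * -2 + 11]
39. n18.tag = -2  [-2]
40. n20.lab = false  [B₀.lab == false]
41. n20.lim = "uymwn"  ["u" ++ B₀.lim]
42. n21.lab = false  [terminal]
43. n22.off = false  [terminal]
44. n20.live = 18  [len(B.lim) + 13]
45. n20.wid = 18  [len(B.lim) + 13]
46. n16.live = 17  [S.ok + 24]
47. n16.wid = -8  [B₁.wid + S.ok - 19]
48. n2.live = 17  [(if B₀.lab then S.ok else B₁.wid) + 20]
49. n2.wid = 4  [B₁.live - 13]
50. n1.live = 28  [B₁.live * 2 - 6]
51. n1.wid = 8  [(if B₀.lab then B₁.wid else B₁.live) - 9]
52. n0.sig = "vw"  ["vw"]
53. n0.ok = 17  [B.wid + 9]
54. n0.tag = 13  [B.wid + B.live - 23]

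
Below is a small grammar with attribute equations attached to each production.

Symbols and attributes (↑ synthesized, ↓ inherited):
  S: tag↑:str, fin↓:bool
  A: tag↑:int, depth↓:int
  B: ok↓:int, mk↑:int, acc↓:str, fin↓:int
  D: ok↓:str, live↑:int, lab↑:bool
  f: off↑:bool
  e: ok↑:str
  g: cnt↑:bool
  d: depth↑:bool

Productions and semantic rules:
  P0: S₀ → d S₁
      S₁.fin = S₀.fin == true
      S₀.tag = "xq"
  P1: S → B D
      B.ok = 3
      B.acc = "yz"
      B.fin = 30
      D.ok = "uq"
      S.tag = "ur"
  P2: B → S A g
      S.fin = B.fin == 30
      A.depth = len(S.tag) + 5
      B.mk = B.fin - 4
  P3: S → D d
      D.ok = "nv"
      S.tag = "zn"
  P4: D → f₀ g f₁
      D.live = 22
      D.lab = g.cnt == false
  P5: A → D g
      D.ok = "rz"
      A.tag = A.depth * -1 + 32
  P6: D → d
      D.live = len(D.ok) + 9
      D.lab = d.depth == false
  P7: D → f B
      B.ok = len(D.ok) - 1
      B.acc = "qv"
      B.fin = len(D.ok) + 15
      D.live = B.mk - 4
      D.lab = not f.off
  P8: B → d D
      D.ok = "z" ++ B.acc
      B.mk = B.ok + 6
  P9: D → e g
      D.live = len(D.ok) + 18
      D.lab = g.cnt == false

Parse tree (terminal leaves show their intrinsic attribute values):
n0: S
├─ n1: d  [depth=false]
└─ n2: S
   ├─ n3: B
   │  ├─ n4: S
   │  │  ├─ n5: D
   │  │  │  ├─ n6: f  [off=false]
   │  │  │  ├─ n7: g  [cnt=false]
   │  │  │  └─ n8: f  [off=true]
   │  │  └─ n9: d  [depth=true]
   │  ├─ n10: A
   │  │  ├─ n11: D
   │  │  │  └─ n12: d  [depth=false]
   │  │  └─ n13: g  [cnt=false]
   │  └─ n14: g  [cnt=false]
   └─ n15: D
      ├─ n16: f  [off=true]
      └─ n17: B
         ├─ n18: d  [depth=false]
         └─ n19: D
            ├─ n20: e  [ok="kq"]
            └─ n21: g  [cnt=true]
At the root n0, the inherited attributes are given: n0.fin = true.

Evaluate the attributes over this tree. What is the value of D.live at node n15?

1. n0.fin = true  [given at root]
2. n1.depth = false  [terminal]
3. n2.fin = true  [S₀.fin == true]
4. n3.ok = 3  [3]
5. n3.acc = "yz"  ["yz"]
6. n3.fin = 30  [30]
7. n4.fin = true  [B.fin == 30]
8. n5.ok = "nv"  ["nv"]
9. n6.off = false  [terminal]
10. n7.cnt = false  [terminal]
11. n8.off = true  [terminal]
12. n5.live = 22  [22]
13. n5.lab = true  [g.cnt == false]
14. n9.depth = true  [terminal]
15. n4.tag = "zn"  ["zn"]
16. n10.depth = 7  [len(S.tag) + 5]
17. n11.ok = "rz"  ["rz"]
18. n12.depth = false  [terminal]
19. n11.live = 11  [len(D.ok) + 9]
20. n11.lab = true  [d.depth == false]
21. n13.cnt = false  [terminal]
22. n10.tag = 25  [A.depth * -1 + 32]
23. n14.cnt = false  [terminal]
24. n3.mk = 26  [B.fin - 4]
25. n15.ok = "uq"  ["uq"]
26. n16.off = true  [terminal]
27. n17.ok = 1  [len(D.ok) - 1]
28. n17.acc = "qv"  ["qv"]
29. n17.fin = 17  [len(D.ok) + 15]
30. n18.depth = false  [terminal]
31. n19.ok = "zqv"  ["z" ++ B.acc]
32. n20.ok = "kq"  [terminal]
33. n21.cnt = true  [terminal]
34. n19.live = 21  [len(D.ok) + 18]
35. n19.lab = false  [g.cnt == false]
36. n17.mk = 7  [B.ok + 6]
37. n15.live = 3  [B.mk - 4]
38. n15.lab = false  [not f.off]
39. n2.tag = "ur"  ["ur"]
40. n0.tag = "xq"  ["xq"]

3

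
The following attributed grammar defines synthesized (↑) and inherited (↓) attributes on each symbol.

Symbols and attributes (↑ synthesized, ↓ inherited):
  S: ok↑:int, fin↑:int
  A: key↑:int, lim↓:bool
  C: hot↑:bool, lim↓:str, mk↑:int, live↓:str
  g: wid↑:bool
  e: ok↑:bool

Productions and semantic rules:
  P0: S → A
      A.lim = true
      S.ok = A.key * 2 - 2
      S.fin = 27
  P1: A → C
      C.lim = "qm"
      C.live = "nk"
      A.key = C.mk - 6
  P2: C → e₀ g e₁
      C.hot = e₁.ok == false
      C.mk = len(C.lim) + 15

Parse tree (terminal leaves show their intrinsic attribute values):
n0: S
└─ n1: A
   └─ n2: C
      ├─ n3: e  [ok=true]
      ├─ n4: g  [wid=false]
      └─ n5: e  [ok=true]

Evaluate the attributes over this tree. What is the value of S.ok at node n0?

20

1. n1.lim = true  [true]
2. n2.lim = "qm"  ["qm"]
3. n2.live = "nk"  ["nk"]
4. n3.ok = true  [terminal]
5. n4.wid = false  [terminal]
6. n5.ok = true  [terminal]
7. n2.hot = false  [e₁.ok == false]
8. n2.mk = 17  [len(C.lim) + 15]
9. n1.key = 11  [C.mk - 6]
10. n0.ok = 20  [A.key * 2 - 2]
11. n0.fin = 27  [27]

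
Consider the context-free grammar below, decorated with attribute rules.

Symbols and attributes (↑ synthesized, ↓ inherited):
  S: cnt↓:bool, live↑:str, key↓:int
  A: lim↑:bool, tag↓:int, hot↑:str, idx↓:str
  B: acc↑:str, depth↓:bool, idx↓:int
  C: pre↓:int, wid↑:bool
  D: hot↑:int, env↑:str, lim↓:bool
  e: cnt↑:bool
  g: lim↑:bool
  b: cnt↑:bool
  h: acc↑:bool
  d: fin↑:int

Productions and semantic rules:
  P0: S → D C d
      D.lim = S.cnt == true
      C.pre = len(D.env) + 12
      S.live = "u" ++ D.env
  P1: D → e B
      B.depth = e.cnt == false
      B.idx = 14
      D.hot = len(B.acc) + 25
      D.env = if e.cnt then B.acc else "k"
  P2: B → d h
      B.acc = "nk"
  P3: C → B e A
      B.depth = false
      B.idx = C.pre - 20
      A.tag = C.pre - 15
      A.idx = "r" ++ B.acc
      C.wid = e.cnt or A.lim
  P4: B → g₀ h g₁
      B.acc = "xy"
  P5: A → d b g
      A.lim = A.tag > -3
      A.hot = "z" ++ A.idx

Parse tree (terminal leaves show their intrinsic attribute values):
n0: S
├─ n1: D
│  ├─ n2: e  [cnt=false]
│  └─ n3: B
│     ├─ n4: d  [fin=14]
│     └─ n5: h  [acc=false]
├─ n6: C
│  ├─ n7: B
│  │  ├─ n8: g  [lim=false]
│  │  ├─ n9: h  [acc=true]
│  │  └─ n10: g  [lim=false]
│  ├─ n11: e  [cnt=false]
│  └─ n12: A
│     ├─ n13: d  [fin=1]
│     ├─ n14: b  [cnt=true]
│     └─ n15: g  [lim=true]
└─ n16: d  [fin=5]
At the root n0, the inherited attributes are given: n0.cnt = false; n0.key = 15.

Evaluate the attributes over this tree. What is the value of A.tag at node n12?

-2

1. n0.cnt = false  [given at root]
2. n0.key = 15  [given at root]
3. n1.lim = false  [S.cnt == true]
4. n2.cnt = false  [terminal]
5. n3.depth = true  [e.cnt == false]
6. n3.idx = 14  [14]
7. n4.fin = 14  [terminal]
8. n5.acc = false  [terminal]
9. n3.acc = "nk"  ["nk"]
10. n1.hot = 27  [len(B.acc) + 25]
11. n1.env = "k"  [if e.cnt then B.acc else "k"]
12. n6.pre = 13  [len(D.env) + 12]
13. n7.depth = false  [false]
14. n7.idx = -7  [C.pre - 20]
15. n8.lim = false  [terminal]
16. n9.acc = true  [terminal]
17. n10.lim = false  [terminal]
18. n7.acc = "xy"  ["xy"]
19. n11.cnt = false  [terminal]
20. n12.tag = -2  [C.pre - 15]
21. n12.idx = "rxy"  ["r" ++ B.acc]
22. n13.fin = 1  [terminal]
23. n14.cnt = true  [terminal]
24. n15.lim = true  [terminal]
25. n12.lim = true  [A.tag > -3]
26. n12.hot = "zrxy"  ["z" ++ A.idx]
27. n6.wid = true  [e.cnt or A.lim]
28. n16.fin = 5  [terminal]
29. n0.live = "uk"  ["u" ++ D.env]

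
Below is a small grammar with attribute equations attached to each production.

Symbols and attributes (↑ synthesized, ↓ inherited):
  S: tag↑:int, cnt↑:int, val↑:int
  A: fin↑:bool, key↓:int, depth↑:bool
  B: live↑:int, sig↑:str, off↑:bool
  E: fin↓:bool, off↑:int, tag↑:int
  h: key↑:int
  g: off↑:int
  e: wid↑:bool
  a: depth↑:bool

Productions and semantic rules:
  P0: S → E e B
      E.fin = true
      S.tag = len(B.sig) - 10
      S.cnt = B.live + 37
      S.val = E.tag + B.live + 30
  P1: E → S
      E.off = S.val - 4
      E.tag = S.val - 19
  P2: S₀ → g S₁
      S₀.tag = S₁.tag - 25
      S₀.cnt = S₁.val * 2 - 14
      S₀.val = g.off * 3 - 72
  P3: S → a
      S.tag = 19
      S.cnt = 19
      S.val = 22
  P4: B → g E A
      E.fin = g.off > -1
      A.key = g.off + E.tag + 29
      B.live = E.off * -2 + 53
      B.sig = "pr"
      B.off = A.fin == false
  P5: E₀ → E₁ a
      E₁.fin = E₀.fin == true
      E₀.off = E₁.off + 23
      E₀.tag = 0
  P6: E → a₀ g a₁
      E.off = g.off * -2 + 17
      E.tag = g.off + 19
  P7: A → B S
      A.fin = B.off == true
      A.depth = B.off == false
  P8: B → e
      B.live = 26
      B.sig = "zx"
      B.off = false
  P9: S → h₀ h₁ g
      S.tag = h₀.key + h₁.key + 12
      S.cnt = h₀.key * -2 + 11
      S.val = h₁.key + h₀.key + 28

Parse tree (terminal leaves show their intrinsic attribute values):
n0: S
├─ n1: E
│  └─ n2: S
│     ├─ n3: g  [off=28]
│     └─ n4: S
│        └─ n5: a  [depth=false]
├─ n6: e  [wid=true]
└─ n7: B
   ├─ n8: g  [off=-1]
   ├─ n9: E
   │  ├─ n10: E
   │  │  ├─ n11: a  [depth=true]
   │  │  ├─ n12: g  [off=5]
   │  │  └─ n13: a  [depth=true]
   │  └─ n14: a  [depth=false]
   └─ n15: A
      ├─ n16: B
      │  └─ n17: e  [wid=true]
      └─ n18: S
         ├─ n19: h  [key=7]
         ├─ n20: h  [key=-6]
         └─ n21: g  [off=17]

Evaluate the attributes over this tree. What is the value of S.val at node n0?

1. n1.fin = true  [true]
2. n3.off = 28  [terminal]
3. n5.depth = false  [terminal]
4. n4.tag = 19  [19]
5. n4.cnt = 19  [19]
6. n4.val = 22  [22]
7. n2.tag = -6  [S₁.tag - 25]
8. n2.cnt = 30  [S₁.val * 2 - 14]
9. n2.val = 12  [g.off * 3 - 72]
10. n1.off = 8  [S.val - 4]
11. n1.tag = -7  [S.val - 19]
12. n6.wid = true  [terminal]
13. n8.off = -1  [terminal]
14. n9.fin = false  [g.off > -1]
15. n10.fin = false  [E₀.fin == true]
16. n11.depth = true  [terminal]
17. n12.off = 5  [terminal]
18. n13.depth = true  [terminal]
19. n10.off = 7  [g.off * -2 + 17]
20. n10.tag = 24  [g.off + 19]
21. n14.depth = false  [terminal]
22. n9.off = 30  [E₁.off + 23]
23. n9.tag = 0  [0]
24. n15.key = 28  [g.off + E.tag + 29]
25. n17.wid = true  [terminal]
26. n16.live = 26  [26]
27. n16.sig = "zx"  ["zx"]
28. n16.off = false  [false]
29. n19.key = 7  [terminal]
30. n20.key = -6  [terminal]
31. n21.off = 17  [terminal]
32. n18.tag = 13  [h₀.key + h₁.key + 12]
33. n18.cnt = -3  [h₀.key * -2 + 11]
34. n18.val = 29  [h₁.key + h₀.key + 28]
35. n15.fin = false  [B.off == true]
36. n15.depth = true  [B.off == false]
37. n7.live = -7  [E.off * -2 + 53]
38. n7.sig = "pr"  ["pr"]
39. n7.off = true  [A.fin == false]
40. n0.tag = -8  [len(B.sig) - 10]
41. n0.cnt = 30  [B.live + 37]
42. n0.val = 16  [E.tag + B.live + 30]

16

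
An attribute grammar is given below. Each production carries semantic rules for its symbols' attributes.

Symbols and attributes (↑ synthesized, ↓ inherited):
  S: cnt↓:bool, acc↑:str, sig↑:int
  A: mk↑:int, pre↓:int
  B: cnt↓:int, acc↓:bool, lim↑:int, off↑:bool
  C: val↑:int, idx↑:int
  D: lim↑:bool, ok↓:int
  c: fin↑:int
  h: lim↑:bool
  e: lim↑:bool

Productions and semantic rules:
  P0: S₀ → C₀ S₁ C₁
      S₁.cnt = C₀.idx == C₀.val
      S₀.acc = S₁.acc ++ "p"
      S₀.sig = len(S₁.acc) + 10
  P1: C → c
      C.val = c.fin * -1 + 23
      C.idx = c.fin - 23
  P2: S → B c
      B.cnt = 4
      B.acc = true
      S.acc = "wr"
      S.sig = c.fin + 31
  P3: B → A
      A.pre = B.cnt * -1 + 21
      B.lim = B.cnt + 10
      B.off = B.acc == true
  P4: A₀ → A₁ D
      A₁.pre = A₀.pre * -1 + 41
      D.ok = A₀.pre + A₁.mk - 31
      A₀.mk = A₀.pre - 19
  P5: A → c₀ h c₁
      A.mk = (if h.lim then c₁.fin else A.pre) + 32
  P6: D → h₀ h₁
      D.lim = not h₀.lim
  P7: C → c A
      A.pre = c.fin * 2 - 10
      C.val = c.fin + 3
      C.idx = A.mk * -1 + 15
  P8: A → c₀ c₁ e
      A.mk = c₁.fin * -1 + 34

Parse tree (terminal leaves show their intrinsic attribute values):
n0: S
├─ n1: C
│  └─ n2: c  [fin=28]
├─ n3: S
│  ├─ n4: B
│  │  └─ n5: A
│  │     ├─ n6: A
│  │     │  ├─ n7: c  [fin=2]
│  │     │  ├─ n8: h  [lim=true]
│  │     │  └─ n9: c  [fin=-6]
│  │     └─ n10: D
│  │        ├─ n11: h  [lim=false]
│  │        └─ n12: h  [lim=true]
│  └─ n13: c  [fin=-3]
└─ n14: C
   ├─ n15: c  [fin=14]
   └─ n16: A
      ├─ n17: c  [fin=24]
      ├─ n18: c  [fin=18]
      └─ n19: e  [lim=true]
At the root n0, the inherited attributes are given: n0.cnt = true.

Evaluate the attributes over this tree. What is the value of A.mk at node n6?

1. n0.cnt = true  [given at root]
2. n2.fin = 28  [terminal]
3. n1.val = -5  [c.fin * -1 + 23]
4. n1.idx = 5  [c.fin - 23]
5. n3.cnt = false  [C₀.idx == C₀.val]
6. n4.cnt = 4  [4]
7. n4.acc = true  [true]
8. n5.pre = 17  [B.cnt * -1 + 21]
9. n6.pre = 24  [A₀.pre * -1 + 41]
10. n7.fin = 2  [terminal]
11. n8.lim = true  [terminal]
12. n9.fin = -6  [terminal]
13. n6.mk = 26  [(if h.lim then c₁.fin else A.pre) + 32]
14. n10.ok = 12  [A₀.pre + A₁.mk - 31]
15. n11.lim = false  [terminal]
16. n12.lim = true  [terminal]
17. n10.lim = true  [not h₀.lim]
18. n5.mk = -2  [A₀.pre - 19]
19. n4.lim = 14  [B.cnt + 10]
20. n4.off = true  [B.acc == true]
21. n13.fin = -3  [terminal]
22. n3.acc = "wr"  ["wr"]
23. n3.sig = 28  [c.fin + 31]
24. n15.fin = 14  [terminal]
25. n16.pre = 18  [c.fin * 2 - 10]
26. n17.fin = 24  [terminal]
27. n18.fin = 18  [terminal]
28. n19.lim = true  [terminal]
29. n16.mk = 16  [c₁.fin * -1 + 34]
30. n14.val = 17  [c.fin + 3]
31. n14.idx = -1  [A.mk * -1 + 15]
32. n0.acc = "wrp"  [S₁.acc ++ "p"]
33. n0.sig = 12  [len(S₁.acc) + 10]

26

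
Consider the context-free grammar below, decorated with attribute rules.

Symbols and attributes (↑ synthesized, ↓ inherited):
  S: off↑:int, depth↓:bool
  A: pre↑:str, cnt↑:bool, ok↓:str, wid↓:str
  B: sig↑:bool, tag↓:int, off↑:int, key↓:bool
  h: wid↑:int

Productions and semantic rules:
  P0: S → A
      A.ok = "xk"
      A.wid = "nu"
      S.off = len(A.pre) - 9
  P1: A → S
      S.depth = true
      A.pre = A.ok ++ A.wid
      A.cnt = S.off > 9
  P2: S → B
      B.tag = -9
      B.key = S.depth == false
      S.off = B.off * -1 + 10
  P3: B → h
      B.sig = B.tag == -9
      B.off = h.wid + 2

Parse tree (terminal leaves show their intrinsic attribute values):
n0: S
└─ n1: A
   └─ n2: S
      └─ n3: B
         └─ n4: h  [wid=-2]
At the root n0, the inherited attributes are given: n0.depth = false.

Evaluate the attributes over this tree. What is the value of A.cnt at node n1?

true

1. n0.depth = false  [given at root]
2. n1.ok = "xk"  ["xk"]
3. n1.wid = "nu"  ["nu"]
4. n2.depth = true  [true]
5. n3.tag = -9  [-9]
6. n3.key = false  [S.depth == false]
7. n4.wid = -2  [terminal]
8. n3.sig = true  [B.tag == -9]
9. n3.off = 0  [h.wid + 2]
10. n2.off = 10  [B.off * -1 + 10]
11. n1.pre = "xknu"  [A.ok ++ A.wid]
12. n1.cnt = true  [S.off > 9]
13. n0.off = -5  [len(A.pre) - 9]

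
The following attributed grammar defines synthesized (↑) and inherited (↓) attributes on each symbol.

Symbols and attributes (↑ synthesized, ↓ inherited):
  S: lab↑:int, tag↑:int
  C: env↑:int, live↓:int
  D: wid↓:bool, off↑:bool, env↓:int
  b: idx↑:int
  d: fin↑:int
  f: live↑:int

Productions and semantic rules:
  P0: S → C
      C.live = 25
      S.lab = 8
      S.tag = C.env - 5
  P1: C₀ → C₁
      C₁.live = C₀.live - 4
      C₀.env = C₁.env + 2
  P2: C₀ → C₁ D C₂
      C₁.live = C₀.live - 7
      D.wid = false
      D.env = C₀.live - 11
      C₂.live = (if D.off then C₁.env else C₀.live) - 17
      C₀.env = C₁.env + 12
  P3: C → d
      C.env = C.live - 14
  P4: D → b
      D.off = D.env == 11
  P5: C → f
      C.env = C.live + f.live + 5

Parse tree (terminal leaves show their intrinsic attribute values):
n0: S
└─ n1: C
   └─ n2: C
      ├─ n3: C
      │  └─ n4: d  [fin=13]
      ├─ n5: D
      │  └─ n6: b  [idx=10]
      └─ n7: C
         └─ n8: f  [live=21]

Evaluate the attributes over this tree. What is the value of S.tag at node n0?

1. n1.live = 25  [25]
2. n2.live = 21  [C₀.live - 4]
3. n3.live = 14  [C₀.live - 7]
4. n4.fin = 13  [terminal]
5. n3.env = 0  [C.live - 14]
6. n5.wid = false  [false]
7. n5.env = 10  [C₀.live - 11]
8. n6.idx = 10  [terminal]
9. n5.off = false  [D.env == 11]
10. n7.live = 4  [(if D.off then C₁.env else C₀.live) - 17]
11. n8.live = 21  [terminal]
12. n7.env = 30  [C.live + f.live + 5]
13. n2.env = 12  [C₁.env + 12]
14. n1.env = 14  [C₁.env + 2]
15. n0.lab = 8  [8]
16. n0.tag = 9  [C.env - 5]

9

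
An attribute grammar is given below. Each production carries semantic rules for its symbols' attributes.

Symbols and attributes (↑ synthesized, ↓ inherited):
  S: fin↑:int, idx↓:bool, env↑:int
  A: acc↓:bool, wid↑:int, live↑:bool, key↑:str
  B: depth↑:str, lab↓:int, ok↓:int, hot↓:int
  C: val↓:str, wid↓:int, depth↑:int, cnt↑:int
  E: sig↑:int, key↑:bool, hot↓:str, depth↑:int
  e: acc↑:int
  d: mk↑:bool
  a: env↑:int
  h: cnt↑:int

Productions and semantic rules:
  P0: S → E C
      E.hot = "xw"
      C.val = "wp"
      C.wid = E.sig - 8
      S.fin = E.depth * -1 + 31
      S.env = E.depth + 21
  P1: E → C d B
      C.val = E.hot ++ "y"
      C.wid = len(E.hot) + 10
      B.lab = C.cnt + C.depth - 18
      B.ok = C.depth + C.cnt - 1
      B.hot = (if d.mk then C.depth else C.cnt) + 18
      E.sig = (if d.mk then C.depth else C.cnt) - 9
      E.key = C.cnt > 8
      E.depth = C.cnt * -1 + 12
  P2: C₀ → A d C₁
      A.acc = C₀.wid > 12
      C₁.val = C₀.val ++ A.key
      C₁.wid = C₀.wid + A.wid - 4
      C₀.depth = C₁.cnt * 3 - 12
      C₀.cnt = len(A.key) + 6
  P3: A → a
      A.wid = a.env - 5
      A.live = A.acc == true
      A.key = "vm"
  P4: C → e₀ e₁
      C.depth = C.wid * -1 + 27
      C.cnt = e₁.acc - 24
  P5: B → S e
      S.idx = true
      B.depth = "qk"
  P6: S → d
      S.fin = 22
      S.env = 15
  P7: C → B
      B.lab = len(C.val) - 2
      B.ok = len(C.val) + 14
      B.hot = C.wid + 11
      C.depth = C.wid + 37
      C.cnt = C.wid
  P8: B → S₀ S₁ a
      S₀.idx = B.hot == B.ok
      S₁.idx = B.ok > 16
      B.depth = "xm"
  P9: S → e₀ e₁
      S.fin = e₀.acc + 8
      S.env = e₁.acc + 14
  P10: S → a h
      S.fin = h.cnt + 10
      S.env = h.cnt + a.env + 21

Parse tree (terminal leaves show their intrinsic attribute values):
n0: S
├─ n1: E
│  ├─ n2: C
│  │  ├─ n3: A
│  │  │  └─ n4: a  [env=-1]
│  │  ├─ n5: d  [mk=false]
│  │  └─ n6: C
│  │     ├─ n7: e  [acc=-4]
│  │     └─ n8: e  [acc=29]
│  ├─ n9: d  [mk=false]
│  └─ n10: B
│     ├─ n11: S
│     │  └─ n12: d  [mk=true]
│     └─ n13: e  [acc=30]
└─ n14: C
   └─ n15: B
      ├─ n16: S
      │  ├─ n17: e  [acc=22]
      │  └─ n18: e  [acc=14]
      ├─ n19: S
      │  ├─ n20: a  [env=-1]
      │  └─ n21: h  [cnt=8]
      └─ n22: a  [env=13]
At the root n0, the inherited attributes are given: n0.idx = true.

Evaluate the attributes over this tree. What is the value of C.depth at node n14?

28

1. n0.idx = true  [given at root]
2. n1.hot = "xw"  ["xw"]
3. n2.val = "xwy"  [E.hot ++ "y"]
4. n2.wid = 12  [len(E.hot) + 10]
5. n3.acc = false  [C₀.wid > 12]
6. n4.env = -1  [terminal]
7. n3.wid = -6  [a.env - 5]
8. n3.live = false  [A.acc == true]
9. n3.key = "vm"  ["vm"]
10. n5.mk = false  [terminal]
11. n6.val = "xwyvm"  [C₀.val ++ A.key]
12. n6.wid = 2  [C₀.wid + A.wid - 4]
13. n7.acc = -4  [terminal]
14. n8.acc = 29  [terminal]
15. n6.depth = 25  [C.wid * -1 + 27]
16. n6.cnt = 5  [e₁.acc - 24]
17. n2.depth = 3  [C₁.cnt * 3 - 12]
18. n2.cnt = 8  [len(A.key) + 6]
19. n9.mk = false  [terminal]
20. n10.lab = -7  [C.cnt + C.depth - 18]
21. n10.ok = 10  [C.depth + C.cnt - 1]
22. n10.hot = 26  [(if d.mk then C.depth else C.cnt) + 18]
23. n11.idx = true  [true]
24. n12.mk = true  [terminal]
25. n11.fin = 22  [22]
26. n11.env = 15  [15]
27. n13.acc = 30  [terminal]
28. n10.depth = "qk"  ["qk"]
29. n1.sig = -1  [(if d.mk then C.depth else C.cnt) - 9]
30. n1.key = false  [C.cnt > 8]
31. n1.depth = 4  [C.cnt * -1 + 12]
32. n14.val = "wp"  ["wp"]
33. n14.wid = -9  [E.sig - 8]
34. n15.lab = 0  [len(C.val) - 2]
35. n15.ok = 16  [len(C.val) + 14]
36. n15.hot = 2  [C.wid + 11]
37. n16.idx = false  [B.hot == B.ok]
38. n17.acc = 22  [terminal]
39. n18.acc = 14  [terminal]
40. n16.fin = 30  [e₀.acc + 8]
41. n16.env = 28  [e₁.acc + 14]
42. n19.idx = false  [B.ok > 16]
43. n20.env = -1  [terminal]
44. n21.cnt = 8  [terminal]
45. n19.fin = 18  [h.cnt + 10]
46. n19.env = 28  [h.cnt + a.env + 21]
47. n22.env = 13  [terminal]
48. n15.depth = "xm"  ["xm"]
49. n14.depth = 28  [C.wid + 37]
50. n14.cnt = -9  [C.wid]
51. n0.fin = 27  [E.depth * -1 + 31]
52. n0.env = 25  [E.depth + 21]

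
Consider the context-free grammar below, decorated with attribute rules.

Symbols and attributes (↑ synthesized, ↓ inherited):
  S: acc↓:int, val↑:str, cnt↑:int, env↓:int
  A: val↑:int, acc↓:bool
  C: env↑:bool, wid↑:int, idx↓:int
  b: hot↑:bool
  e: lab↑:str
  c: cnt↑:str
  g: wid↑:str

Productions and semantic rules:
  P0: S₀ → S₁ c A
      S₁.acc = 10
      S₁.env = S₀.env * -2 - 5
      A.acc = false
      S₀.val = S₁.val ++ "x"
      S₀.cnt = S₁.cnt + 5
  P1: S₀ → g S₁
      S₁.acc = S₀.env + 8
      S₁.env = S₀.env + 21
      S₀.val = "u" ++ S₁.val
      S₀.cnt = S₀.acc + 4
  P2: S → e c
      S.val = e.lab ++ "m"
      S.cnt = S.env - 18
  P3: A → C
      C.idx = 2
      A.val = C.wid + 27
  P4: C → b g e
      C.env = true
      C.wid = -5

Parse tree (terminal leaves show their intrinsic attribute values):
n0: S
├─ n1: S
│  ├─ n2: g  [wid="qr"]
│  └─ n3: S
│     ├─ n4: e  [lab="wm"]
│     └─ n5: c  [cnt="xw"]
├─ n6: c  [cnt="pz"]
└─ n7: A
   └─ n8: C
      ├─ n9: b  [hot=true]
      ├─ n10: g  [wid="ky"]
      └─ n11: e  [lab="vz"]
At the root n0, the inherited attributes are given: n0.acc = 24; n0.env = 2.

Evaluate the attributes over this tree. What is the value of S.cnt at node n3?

1. n0.acc = 24  [given at root]
2. n0.env = 2  [given at root]
3. n1.acc = 10  [10]
4. n1.env = -9  [S₀.env * -2 - 5]
5. n2.wid = "qr"  [terminal]
6. n3.acc = -1  [S₀.env + 8]
7. n3.env = 12  [S₀.env + 21]
8. n4.lab = "wm"  [terminal]
9. n5.cnt = "xw"  [terminal]
10. n3.val = "wmm"  [e.lab ++ "m"]
11. n3.cnt = -6  [S.env - 18]
12. n1.val = "uwmm"  ["u" ++ S₁.val]
13. n1.cnt = 14  [S₀.acc + 4]
14. n6.cnt = "pz"  [terminal]
15. n7.acc = false  [false]
16. n8.idx = 2  [2]
17. n9.hot = true  [terminal]
18. n10.wid = "ky"  [terminal]
19. n11.lab = "vz"  [terminal]
20. n8.env = true  [true]
21. n8.wid = -5  [-5]
22. n7.val = 22  [C.wid + 27]
23. n0.val = "uwmmx"  [S₁.val ++ "x"]
24. n0.cnt = 19  [S₁.cnt + 5]

-6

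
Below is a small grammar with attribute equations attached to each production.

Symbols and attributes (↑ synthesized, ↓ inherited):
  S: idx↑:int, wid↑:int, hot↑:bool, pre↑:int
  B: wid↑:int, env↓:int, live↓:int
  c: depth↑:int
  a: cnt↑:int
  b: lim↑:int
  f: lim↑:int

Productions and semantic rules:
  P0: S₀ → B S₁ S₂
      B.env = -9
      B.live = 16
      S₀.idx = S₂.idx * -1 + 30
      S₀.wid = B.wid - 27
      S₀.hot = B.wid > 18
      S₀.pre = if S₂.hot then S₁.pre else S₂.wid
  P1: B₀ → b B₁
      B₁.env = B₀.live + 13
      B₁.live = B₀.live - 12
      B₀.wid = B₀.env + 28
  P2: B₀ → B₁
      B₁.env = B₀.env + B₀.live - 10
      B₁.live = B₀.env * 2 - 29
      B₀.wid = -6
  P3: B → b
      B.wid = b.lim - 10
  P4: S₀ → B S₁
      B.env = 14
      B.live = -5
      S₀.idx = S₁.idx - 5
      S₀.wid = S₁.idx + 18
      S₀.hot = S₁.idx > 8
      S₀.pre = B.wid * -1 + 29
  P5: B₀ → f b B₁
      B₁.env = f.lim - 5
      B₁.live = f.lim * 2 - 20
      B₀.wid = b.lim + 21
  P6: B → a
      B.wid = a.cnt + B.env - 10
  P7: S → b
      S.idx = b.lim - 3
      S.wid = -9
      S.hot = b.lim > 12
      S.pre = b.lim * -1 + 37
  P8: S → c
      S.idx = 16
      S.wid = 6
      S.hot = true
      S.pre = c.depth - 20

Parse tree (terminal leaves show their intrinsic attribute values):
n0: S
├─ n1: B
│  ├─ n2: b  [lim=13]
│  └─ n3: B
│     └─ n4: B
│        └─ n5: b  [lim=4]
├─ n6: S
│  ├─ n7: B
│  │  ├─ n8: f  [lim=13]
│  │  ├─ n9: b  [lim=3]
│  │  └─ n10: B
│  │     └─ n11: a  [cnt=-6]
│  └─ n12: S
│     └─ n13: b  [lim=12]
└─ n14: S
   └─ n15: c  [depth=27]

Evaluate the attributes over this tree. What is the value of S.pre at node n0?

1. n1.env = -9  [-9]
2. n1.live = 16  [16]
3. n2.lim = 13  [terminal]
4. n3.env = 29  [B₀.live + 13]
5. n3.live = 4  [B₀.live - 12]
6. n4.env = 23  [B₀.env + B₀.live - 10]
7. n4.live = 29  [B₀.env * 2 - 29]
8. n5.lim = 4  [terminal]
9. n4.wid = -6  [b.lim - 10]
10. n3.wid = -6  [-6]
11. n1.wid = 19  [B₀.env + 28]
12. n7.env = 14  [14]
13. n7.live = -5  [-5]
14. n8.lim = 13  [terminal]
15. n9.lim = 3  [terminal]
16. n10.env = 8  [f.lim - 5]
17. n10.live = 6  [f.lim * 2 - 20]
18. n11.cnt = -6  [terminal]
19. n10.wid = -8  [a.cnt + B.env - 10]
20. n7.wid = 24  [b.lim + 21]
21. n13.lim = 12  [terminal]
22. n12.idx = 9  [b.lim - 3]
23. n12.wid = -9  [-9]
24. n12.hot = false  [b.lim > 12]
25. n12.pre = 25  [b.lim * -1 + 37]
26. n6.idx = 4  [S₁.idx - 5]
27. n6.wid = 27  [S₁.idx + 18]
28. n6.hot = true  [S₁.idx > 8]
29. n6.pre = 5  [B.wid * -1 + 29]
30. n15.depth = 27  [terminal]
31. n14.idx = 16  [16]
32. n14.wid = 6  [6]
33. n14.hot = true  [true]
34. n14.pre = 7  [c.depth - 20]
35. n0.idx = 14  [S₂.idx * -1 + 30]
36. n0.wid = -8  [B.wid - 27]
37. n0.hot = true  [B.wid > 18]
38. n0.pre = 5  [if S₂.hot then S₁.pre else S₂.wid]

5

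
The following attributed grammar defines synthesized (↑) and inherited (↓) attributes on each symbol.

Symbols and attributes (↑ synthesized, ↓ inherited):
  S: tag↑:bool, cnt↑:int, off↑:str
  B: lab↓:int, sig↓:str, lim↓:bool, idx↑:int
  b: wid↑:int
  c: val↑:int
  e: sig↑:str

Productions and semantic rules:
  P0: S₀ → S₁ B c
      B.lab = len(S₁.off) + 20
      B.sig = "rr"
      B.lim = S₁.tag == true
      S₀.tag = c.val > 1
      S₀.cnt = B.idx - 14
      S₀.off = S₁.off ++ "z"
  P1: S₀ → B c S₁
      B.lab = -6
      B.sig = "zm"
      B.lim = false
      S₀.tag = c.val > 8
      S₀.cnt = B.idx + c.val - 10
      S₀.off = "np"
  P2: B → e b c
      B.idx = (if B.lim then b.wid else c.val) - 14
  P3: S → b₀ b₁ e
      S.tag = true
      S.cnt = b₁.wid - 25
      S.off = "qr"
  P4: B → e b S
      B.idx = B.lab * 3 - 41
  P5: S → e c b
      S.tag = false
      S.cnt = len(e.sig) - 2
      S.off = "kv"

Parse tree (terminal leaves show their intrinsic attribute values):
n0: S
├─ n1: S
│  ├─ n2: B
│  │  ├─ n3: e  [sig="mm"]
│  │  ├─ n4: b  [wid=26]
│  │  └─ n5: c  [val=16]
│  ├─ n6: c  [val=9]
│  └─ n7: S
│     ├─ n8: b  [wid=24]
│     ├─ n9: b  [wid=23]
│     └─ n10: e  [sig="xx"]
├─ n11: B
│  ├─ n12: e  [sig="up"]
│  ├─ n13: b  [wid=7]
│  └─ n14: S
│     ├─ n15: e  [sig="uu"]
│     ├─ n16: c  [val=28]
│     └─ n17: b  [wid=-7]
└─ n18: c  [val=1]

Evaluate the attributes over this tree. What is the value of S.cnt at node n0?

11

1. n2.lab = -6  [-6]
2. n2.sig = "zm"  ["zm"]
3. n2.lim = false  [false]
4. n3.sig = "mm"  [terminal]
5. n4.wid = 26  [terminal]
6. n5.val = 16  [terminal]
7. n2.idx = 2  [(if B.lim then b.wid else c.val) - 14]
8. n6.val = 9  [terminal]
9. n8.wid = 24  [terminal]
10. n9.wid = 23  [terminal]
11. n10.sig = "xx"  [terminal]
12. n7.tag = true  [true]
13. n7.cnt = -2  [b₁.wid - 25]
14. n7.off = "qr"  ["qr"]
15. n1.tag = true  [c.val > 8]
16. n1.cnt = 1  [B.idx + c.val - 10]
17. n1.off = "np"  ["np"]
18. n11.lab = 22  [len(S₁.off) + 20]
19. n11.sig = "rr"  ["rr"]
20. n11.lim = true  [S₁.tag == true]
21. n12.sig = "up"  [terminal]
22. n13.wid = 7  [terminal]
23. n15.sig = "uu"  [terminal]
24. n16.val = 28  [terminal]
25. n17.wid = -7  [terminal]
26. n14.tag = false  [false]
27. n14.cnt = 0  [len(e.sig) - 2]
28. n14.off = "kv"  ["kv"]
29. n11.idx = 25  [B.lab * 3 - 41]
30. n18.val = 1  [terminal]
31. n0.tag = false  [c.val > 1]
32. n0.cnt = 11  [B.idx - 14]
33. n0.off = "npz"  [S₁.off ++ "z"]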